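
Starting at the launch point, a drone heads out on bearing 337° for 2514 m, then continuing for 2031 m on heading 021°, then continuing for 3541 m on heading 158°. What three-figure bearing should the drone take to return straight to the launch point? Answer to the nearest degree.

229°

Leg 1 (337°, 2514 m): east 2514 sin 337° = -982.30, north 2514 cos 337° = 2314.15
Leg 2 (021°, 2031 m): east 2031 sin 21° = 727.85, north 2031 cos 21° = 1896.10
Leg 3 (158°, 3541 m): east 3541 sin 158° = 1326.48, north 3541 cos 158° = -3283.16
Net displacement: 1072.03 east, 927.09 north. Direction back to start is (-1072.03, -927.09): bearing = atan2(-1072.03, -927.09) mod 360° = 229.15° ≈ 229°.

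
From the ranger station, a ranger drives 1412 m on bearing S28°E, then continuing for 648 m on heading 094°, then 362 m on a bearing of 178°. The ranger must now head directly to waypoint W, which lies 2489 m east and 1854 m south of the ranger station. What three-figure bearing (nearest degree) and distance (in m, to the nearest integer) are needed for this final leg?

Leg 1 (S28°E, 1412 m): east 1412 sin 152° = 662.89, north 1412 cos 152° = -1246.72
Leg 2 (094°, 648 m): east 648 sin 94° = 646.42, north 648 cos 94° = -45.20
Leg 3 (178°, 362 m): east 362 sin 178° = 12.63, north 362 cos 178° = -361.78
Current position: (1321.95, -1653.70). Target: (2489, -1854). Remaining: Δeast = 1167.05, Δnorth = -200.30.
Bearing = atan2(1167.05, -200.30) mod 360° = 99.74°; distance = √((1167.05)² + (-200.30)²) = 1184.114 m.

100°, 1184 m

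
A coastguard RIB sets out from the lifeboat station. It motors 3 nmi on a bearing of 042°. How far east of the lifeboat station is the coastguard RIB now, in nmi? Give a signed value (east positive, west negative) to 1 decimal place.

Leg 1 (042°, 3 nmi): east 3 sin 42° = 2.01, north 3 cos 42° = 2.23
Net east component: 2.01 nmi.

2.0 nmi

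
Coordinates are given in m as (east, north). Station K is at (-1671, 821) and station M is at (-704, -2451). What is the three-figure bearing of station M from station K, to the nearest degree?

Δeast = -704 − -1671 = 967.00; Δnorth = -2451 − 821 = -3272.00.
Bearing = atan2(Δeast, Δnorth) mod 360° = 163.54° ≈ 164°.

164°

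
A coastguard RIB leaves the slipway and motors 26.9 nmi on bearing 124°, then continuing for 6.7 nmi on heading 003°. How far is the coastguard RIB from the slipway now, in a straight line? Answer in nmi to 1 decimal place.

Leg 1 (124°, 26.9 nmi): east 26.9 sin 124° = 22.30, north 26.9 cos 124° = -15.04
Leg 2 (003°, 6.7 nmi): east 6.7 sin 3° = 0.35, north 6.7 cos 3° = 6.69
Net: 22.65 east, -8.35 north. Distance = √((22.65)² + (-8.35)²) = 24.142 nmi.

24.1 nmi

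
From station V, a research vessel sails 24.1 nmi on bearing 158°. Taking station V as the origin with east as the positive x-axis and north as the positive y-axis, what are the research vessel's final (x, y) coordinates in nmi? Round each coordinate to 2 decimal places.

Leg 1 (158°, 24.1 nmi): east 24.1 sin 158° = 9.03, north 24.1 cos 158° = -22.35
Summing: 9.03 nmi east, -22.35 nmi north → (9.03, -22.35).

(9.03, -22.35)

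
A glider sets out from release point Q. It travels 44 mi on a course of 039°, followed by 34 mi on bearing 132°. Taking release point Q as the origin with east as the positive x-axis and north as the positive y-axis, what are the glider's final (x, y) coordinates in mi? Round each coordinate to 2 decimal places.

Leg 1 (039°, 44 mi): east 44 sin 39° = 27.69, north 44 cos 39° = 34.19
Leg 2 (132°, 34 mi): east 34 sin 132° = 25.27, north 34 cos 132° = -22.75
Summing: 52.96 mi east, 11.44 mi north → (52.96, 11.44).

(52.96, 11.44)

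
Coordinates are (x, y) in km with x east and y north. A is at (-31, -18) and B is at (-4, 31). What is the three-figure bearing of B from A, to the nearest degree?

Δeast = -4 − -31 = 27.00; Δnorth = 31 − -18 = 49.00.
Bearing = atan2(Δeast, Δnorth) mod 360° = 28.86° ≈ 029°.

029°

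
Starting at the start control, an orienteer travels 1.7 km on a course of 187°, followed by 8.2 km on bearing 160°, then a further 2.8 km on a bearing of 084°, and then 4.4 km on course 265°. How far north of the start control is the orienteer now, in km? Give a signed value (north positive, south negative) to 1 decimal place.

Leg 1 (187°, 1.7 km): east 1.7 sin 187° = -0.21, north 1.7 cos 187° = -1.69
Leg 2 (160°, 8.2 km): east 8.2 sin 160° = 2.80, north 8.2 cos 160° = -7.71
Leg 3 (084°, 2.8 km): east 2.8 sin 84° = 2.78, north 2.8 cos 84° = 0.29
Leg 4 (265°, 4.4 km): east 4.4 sin 265° = -4.38, north 4.4 cos 265° = -0.38
Net north component: -9.48 km.

-9.5 km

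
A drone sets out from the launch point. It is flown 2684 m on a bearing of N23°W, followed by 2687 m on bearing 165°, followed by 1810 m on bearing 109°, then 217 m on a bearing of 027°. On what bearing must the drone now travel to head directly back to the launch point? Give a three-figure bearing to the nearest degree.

Leg 1 (N23°W, 2684 m): east 2684 sin 337° = -1048.72, north 2684 cos 337° = 2470.64
Leg 2 (165°, 2687 m): east 2687 sin 165° = 695.45, north 2687 cos 165° = -2595.44
Leg 3 (109°, 1810 m): east 1810 sin 109° = 1711.39, north 1810 cos 109° = -589.28
Leg 4 (027°, 217 m): east 217 sin 27° = 98.52, north 217 cos 27° = 193.35
Net displacement: 1456.63 east, -520.74 north. Direction back to start is (-1456.63, 520.74): bearing = atan2(-1456.63, 520.74) mod 360° = 289.67° ≈ 290°.

290°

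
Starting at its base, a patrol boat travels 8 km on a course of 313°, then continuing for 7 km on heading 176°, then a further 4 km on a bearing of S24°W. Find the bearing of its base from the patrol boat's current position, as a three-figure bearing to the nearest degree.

053°

Leg 1 (313°, 8 km): east 8 sin 313° = -5.85, north 8 cos 313° = 5.46
Leg 2 (176°, 7 km): east 7 sin 176° = 0.49, north 7 cos 176° = -6.98
Leg 3 (S24°W, 4 km): east 4 sin 204° = -1.63, north 4 cos 204° = -3.65
Net displacement: -6.99 east, -5.18 north. Direction back to start is (6.99, 5.18): bearing = atan2(6.99, 5.18) mod 360° = 53.45° ≈ 053°.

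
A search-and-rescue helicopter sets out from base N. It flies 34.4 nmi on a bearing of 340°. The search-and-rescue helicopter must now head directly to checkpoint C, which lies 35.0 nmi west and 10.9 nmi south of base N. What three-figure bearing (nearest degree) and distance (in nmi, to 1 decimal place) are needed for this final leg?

Leg 1 (340°, 34.4 nmi): east 34.4 sin 340° = -11.77, north 34.4 cos 340° = 32.33
Current position: (-11.77, 32.33). Target: (-35.0, -10.9). Remaining: Δeast = -23.23, Δnorth = -43.23.
Bearing = atan2(-23.23, -43.23) mod 360° = 208.26°; distance = √((-23.23)² + (-43.23)²) = 49.074 nmi.

208°, 49.1 nmi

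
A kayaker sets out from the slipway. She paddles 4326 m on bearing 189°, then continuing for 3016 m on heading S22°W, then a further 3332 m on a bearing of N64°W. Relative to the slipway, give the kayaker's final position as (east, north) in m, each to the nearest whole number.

(-4801, -5608)

Leg 1 (189°, 4326 m): east 4326 sin 189° = -676.74, north 4326 cos 189° = -4272.74
Leg 2 (S22°W, 3016 m): east 3016 sin 202° = -1129.81, north 3016 cos 202° = -2796.39
Leg 3 (N64°W, 3332 m): east 3332 sin 296° = -2994.78, north 3332 cos 296° = 1460.65
Summing: -4801.33 m east, -5608.47 m north → (-4801, -5608).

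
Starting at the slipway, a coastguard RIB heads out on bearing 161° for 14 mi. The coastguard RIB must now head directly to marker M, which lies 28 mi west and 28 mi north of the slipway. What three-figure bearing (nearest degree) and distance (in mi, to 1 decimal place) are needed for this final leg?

322°, 52.5 mi

Leg 1 (161°, 14 mi): east 14 sin 161° = 4.56, north 14 cos 161° = -13.24
Current position: (4.56, -13.24). Target: (-28, 28). Remaining: Δeast = -32.56, Δnorth = 41.24.
Bearing = atan2(-32.56, 41.24) mod 360° = 321.71°; distance = √((-32.56)² + (41.24)²) = 52.541 mi.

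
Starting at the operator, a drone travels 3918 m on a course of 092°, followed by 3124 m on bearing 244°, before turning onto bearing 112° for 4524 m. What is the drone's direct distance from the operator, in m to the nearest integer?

Leg 1 (092°, 3918 m): east 3918 sin 92° = 3915.61, north 3918 cos 92° = -136.74
Leg 2 (244°, 3124 m): east 3124 sin 244° = -2807.83, north 3124 cos 244° = -1369.47
Leg 3 (112°, 4524 m): east 4524 sin 112° = 4194.58, north 4524 cos 112° = -1694.72
Net: 5302.36 east, -3200.93 north. Distance = √((5302.36)² + (-3200.93)²) = 6193.623 m.

6194 m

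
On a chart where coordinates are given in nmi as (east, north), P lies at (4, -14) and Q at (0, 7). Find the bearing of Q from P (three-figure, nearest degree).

Δeast = 0 − 4 = -4.00; Δnorth = 7 − -14 = 21.00.
Bearing = atan2(Δeast, Δnorth) mod 360° = 349.22° ≈ 349°.

349°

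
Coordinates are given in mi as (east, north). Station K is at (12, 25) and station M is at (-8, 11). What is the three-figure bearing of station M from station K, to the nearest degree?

235°

Δeast = -8 − 12 = -20.00; Δnorth = 11 − 25 = -14.00.
Bearing = atan2(Δeast, Δnorth) mod 360° = 235.01° ≈ 235°.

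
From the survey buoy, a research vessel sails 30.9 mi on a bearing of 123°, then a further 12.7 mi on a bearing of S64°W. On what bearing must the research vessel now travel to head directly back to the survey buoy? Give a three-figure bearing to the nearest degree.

Leg 1 (123°, 30.9 mi): east 30.9 sin 123° = 25.91, north 30.9 cos 123° = -16.83
Leg 2 (S64°W, 12.7 mi): east 12.7 sin 244° = -11.41, north 12.7 cos 244° = -5.57
Net displacement: 14.50 east, -22.40 north. Direction back to start is (-14.50, 22.40): bearing = atan2(-14.50, 22.40) mod 360° = 327.08° ≈ 327°.

327°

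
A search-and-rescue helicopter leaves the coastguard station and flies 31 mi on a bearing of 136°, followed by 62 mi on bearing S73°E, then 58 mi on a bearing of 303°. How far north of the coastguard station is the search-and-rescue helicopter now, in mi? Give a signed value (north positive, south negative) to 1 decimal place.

-8.8 mi

Leg 1 (136°, 31 mi): east 31 sin 136° = 21.53, north 31 cos 136° = -22.30
Leg 2 (S73°E, 62 mi): east 62 sin 107° = 59.29, north 62 cos 107° = -18.13
Leg 3 (303°, 58 mi): east 58 sin 303° = -48.64, north 58 cos 303° = 31.59
Net north component: -8.84 mi.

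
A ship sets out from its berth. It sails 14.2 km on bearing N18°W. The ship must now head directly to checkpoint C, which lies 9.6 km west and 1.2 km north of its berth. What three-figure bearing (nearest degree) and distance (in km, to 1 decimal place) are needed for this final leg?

203°, 13.4 km

Leg 1 (N18°W, 14.2 km): east 14.2 sin 342° = -4.39, north 14.2 cos 342° = 13.51
Current position: (-4.39, 13.51). Target: (-9.6, 1.2). Remaining: Δeast = -5.21, Δnorth = -12.31.
Bearing = atan2(-5.21, -12.31) mod 360° = 202.96°; distance = √((-5.21)² + (-12.31)²) = 13.363 km.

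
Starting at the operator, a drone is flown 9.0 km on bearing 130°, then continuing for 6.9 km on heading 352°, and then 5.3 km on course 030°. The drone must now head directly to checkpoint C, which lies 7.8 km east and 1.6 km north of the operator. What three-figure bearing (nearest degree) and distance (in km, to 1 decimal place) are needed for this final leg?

191°, 4.1 km

Leg 1 (130°, 9.0 km): east 9.0 sin 130° = 6.89, north 9.0 cos 130° = -5.79
Leg 2 (352°, 6.9 km): east 6.9 sin 352° = -0.96, north 6.9 cos 352° = 6.83
Leg 3 (030°, 5.3 km): east 5.3 sin 30° = 2.65, north 5.3 cos 30° = 4.59
Current position: (8.58, 5.64). Target: (7.8, 1.6). Remaining: Δeast = -0.78, Δnorth = -4.04.
Bearing = atan2(-0.78, -4.04) mod 360° = 190.99°; distance = √((-0.78)² + (-4.04)²) = 4.113 km.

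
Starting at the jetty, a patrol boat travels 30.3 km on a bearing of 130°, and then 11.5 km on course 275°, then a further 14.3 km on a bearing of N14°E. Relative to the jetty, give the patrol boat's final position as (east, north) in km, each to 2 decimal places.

(15.21, -4.60)

Leg 1 (130°, 30.3 km): east 30.3 sin 130° = 23.21, north 30.3 cos 130° = -19.48
Leg 2 (275°, 11.5 km): east 11.5 sin 275° = -11.46, north 11.5 cos 275° = 1.00
Leg 3 (N14°E, 14.3 km): east 14.3 sin 14° = 3.46, north 14.3 cos 14° = 13.88
Summing: 15.21 km east, -4.60 km north → (15.21, -4.60).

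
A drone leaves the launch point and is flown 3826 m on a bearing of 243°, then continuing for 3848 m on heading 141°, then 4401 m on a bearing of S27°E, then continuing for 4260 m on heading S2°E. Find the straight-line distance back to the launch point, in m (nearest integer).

12958 m

Leg 1 (243°, 3826 m): east 3826 sin 243° = -3408.99, north 3826 cos 243° = -1736.97
Leg 2 (141°, 3848 m): east 3848 sin 141° = 2421.62, north 3848 cos 141° = -2990.46
Leg 3 (S27°E, 4401 m): east 4401 sin 153° = 1998.01, north 4401 cos 153° = -3921.32
Leg 4 (S2°E, 4260 m): east 4260 sin 178° = 148.67, north 4260 cos 178° = -4257.40
Net: 1159.32 east, -12906.15 north. Distance = √((1159.32)² + (-12906.15)²) = 12958.114 m.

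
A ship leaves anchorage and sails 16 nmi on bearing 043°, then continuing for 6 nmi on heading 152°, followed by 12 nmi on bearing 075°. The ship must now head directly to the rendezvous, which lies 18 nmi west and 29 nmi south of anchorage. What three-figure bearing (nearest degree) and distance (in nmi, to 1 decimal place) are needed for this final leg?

Leg 1 (043°, 16 nmi): east 16 sin 43° = 10.91, north 16 cos 43° = 11.70
Leg 2 (152°, 6 nmi): east 6 sin 152° = 2.82, north 6 cos 152° = -5.30
Leg 3 (075°, 12 nmi): east 12 sin 75° = 11.59, north 12 cos 75° = 3.11
Current position: (25.32, 9.51). Target: (-18, -29). Remaining: Δeast = -43.32, Δnorth = -38.51.
Bearing = atan2(-43.32, -38.51) mod 360° = 228.36°; distance = √((-43.32)² + (-38.51)²) = 57.962 nmi.

228°, 58.0 nmi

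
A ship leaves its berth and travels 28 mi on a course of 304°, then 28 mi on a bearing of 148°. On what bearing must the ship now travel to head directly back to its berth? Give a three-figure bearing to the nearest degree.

Leg 1 (304°, 28 mi): east 28 sin 304° = -23.21, north 28 cos 304° = 15.66
Leg 2 (148°, 28 mi): east 28 sin 148° = 14.84, north 28 cos 148° = -23.75
Net displacement: -8.38 east, -8.09 north. Direction back to start is (8.38, 8.09): bearing = atan2(8.38, 8.09) mod 360° = 46.00° ≈ 046°.

046°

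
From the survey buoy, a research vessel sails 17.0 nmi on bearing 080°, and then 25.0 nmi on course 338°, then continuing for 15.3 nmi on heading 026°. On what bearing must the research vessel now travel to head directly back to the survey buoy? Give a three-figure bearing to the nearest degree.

199°

Leg 1 (080°, 17.0 nmi): east 17.0 sin 80° = 16.74, north 17.0 cos 80° = 2.95
Leg 2 (338°, 25.0 nmi): east 25.0 sin 338° = -9.37, north 25.0 cos 338° = 23.18
Leg 3 (026°, 15.3 nmi): east 15.3 sin 26° = 6.71, north 15.3 cos 26° = 13.75
Net displacement: 14.08 east, 39.88 north. Direction back to start is (-14.08, -39.88): bearing = atan2(-14.08, -39.88) mod 360° = 199.45° ≈ 199°.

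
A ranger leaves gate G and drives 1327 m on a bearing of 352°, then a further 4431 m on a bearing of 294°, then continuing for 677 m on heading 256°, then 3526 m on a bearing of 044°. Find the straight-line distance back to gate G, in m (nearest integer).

6007 m

Leg 1 (352°, 1327 m): east 1327 sin 352° = -184.68, north 1327 cos 352° = 1314.09
Leg 2 (294°, 4431 m): east 4431 sin 294° = -4047.92, north 4431 cos 294° = 1802.25
Leg 3 (256°, 677 m): east 677 sin 256° = -656.89, north 677 cos 256° = -163.78
Leg 4 (044°, 3526 m): east 3526 sin 44° = 2449.37, north 3526 cos 44° = 2536.39
Net: -2440.13 east, 5488.95 north. Distance = √((-2440.13)² + (5488.95)²) = 6006.893 m.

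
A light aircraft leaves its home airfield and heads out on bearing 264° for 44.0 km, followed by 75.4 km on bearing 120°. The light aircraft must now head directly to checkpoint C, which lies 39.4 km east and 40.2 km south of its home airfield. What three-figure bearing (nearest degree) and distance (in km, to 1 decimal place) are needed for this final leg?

Leg 1 (264°, 44.0 km): east 44.0 sin 264° = -43.76, north 44.0 cos 264° = -4.60
Leg 2 (120°, 75.4 km): east 75.4 sin 120° = 65.30, north 75.4 cos 120° = -37.70
Current position: (21.54, -42.30). Target: (39.4, -40.2). Remaining: Δeast = 17.86, Δnorth = 2.10.
Bearing = atan2(17.86, 2.10) mod 360° = 83.30°; distance = √((17.86)² + (2.10)²) = 17.984 km.

083°, 18.0 km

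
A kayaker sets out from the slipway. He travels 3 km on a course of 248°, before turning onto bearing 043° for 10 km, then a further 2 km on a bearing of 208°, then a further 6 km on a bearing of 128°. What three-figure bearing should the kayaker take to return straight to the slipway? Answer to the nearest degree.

265°

Leg 1 (248°, 3 km): east 3 sin 248° = -2.78, north 3 cos 248° = -1.12
Leg 2 (043°, 10 km): east 10 sin 43° = 6.82, north 10 cos 43° = 7.31
Leg 3 (208°, 2 km): east 2 sin 208° = -0.94, north 2 cos 208° = -1.77
Leg 4 (128°, 6 km): east 6 sin 128° = 4.73, north 6 cos 128° = -3.69
Net displacement: 7.83 east, 0.73 north. Direction back to start is (-7.83, -0.73): bearing = atan2(-7.83, -0.73) mod 360° = 264.67° ≈ 265°.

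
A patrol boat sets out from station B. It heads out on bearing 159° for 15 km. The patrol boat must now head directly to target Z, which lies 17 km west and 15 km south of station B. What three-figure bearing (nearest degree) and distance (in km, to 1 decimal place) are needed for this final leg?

267°, 22.4 km

Leg 1 (159°, 15 km): east 15 sin 159° = 5.38, north 15 cos 159° = -14.00
Current position: (5.38, -14.00). Target: (-17, -15). Remaining: Δeast = -22.38, Δnorth = -1.00.
Bearing = atan2(-22.38, -1.00) mod 360° = 267.45°; distance = √((-22.38)² + (-1.00)²) = 22.398 km.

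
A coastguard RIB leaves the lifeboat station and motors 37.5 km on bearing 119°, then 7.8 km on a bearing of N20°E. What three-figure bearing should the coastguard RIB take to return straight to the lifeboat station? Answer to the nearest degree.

Leg 1 (119°, 37.5 km): east 37.5 sin 119° = 32.80, north 37.5 cos 119° = -18.18
Leg 2 (N20°E, 7.8 km): east 7.8 sin 20° = 2.67, north 7.8 cos 20° = 7.33
Net displacement: 35.47 east, -10.85 north. Direction back to start is (-35.47, 10.85): bearing = atan2(-35.47, 10.85) mod 360° = 287.01° ≈ 287°.

287°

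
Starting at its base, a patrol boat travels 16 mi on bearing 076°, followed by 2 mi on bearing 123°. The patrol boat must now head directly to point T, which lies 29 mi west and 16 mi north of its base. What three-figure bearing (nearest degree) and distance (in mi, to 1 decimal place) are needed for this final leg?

Leg 1 (076°, 16 mi): east 16 sin 76° = 15.52, north 16 cos 76° = 3.87
Leg 2 (123°, 2 mi): east 2 sin 123° = 1.68, north 2 cos 123° = -1.09
Current position: (17.20, 2.78). Target: (-29, 16). Remaining: Δeast = -46.20, Δnorth = 13.22.
Bearing = atan2(-46.20, 13.22) mod 360° = 285.97°; distance = √((-46.20)² + (13.22)²) = 48.056 mi.

286°, 48.1 mi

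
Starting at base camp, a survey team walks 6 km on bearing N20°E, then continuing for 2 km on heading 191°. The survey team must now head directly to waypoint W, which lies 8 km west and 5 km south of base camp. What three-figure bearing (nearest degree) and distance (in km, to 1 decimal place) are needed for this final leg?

228°, 13.0 km

Leg 1 (N20°E, 6 km): east 6 sin 20° = 2.05, north 6 cos 20° = 5.64
Leg 2 (191°, 2 km): east 2 sin 191° = -0.38, north 2 cos 191° = -1.96
Current position: (1.67, 3.67). Target: (-8, -5). Remaining: Δeast = -9.67, Δnorth = -8.67.
Bearing = atan2(-9.67, -8.67) mod 360° = 228.11°; distance = √((-9.67)² + (-8.67)²) = 12.991 km.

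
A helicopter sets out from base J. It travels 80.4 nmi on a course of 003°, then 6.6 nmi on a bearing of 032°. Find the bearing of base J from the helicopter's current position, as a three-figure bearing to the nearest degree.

Leg 1 (003°, 80.4 nmi): east 80.4 sin 3° = 4.21, north 80.4 cos 3° = 80.29
Leg 2 (032°, 6.6 nmi): east 6.6 sin 32° = 3.50, north 6.6 cos 32° = 5.60
Net displacement: 7.71 east, 85.89 north. Direction back to start is (-7.71, -85.89): bearing = atan2(-7.71, -85.89) mod 360° = 185.13° ≈ 185°.

185°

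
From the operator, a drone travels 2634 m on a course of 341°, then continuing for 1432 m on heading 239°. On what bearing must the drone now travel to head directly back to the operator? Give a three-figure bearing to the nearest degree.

Leg 1 (341°, 2634 m): east 2634 sin 341° = -857.55, north 2634 cos 341° = 2490.50
Leg 2 (239°, 1432 m): east 1432 sin 239° = -1227.46, north 1432 cos 239° = -737.53
Net displacement: -2085.01 east, 1752.96 north. Direction back to start is (2085.01, -1752.96): bearing = atan2(2085.01, -1752.96) mod 360° = 130.06° ≈ 130°.

130°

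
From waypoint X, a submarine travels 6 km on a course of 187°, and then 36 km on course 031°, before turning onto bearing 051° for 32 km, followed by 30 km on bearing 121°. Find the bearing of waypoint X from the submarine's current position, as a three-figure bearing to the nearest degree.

247°

Leg 1 (187°, 6 km): east 6 sin 187° = -0.73, north 6 cos 187° = -5.96
Leg 2 (031°, 36 km): east 36 sin 31° = 18.54, north 36 cos 31° = 30.86
Leg 3 (051°, 32 km): east 32 sin 51° = 24.87, north 32 cos 51° = 20.14
Leg 4 (121°, 30 km): east 30 sin 121° = 25.72, north 30 cos 121° = -15.45
Net displacement: 68.39 east, 29.59 north. Direction back to start is (-68.39, -29.59): bearing = atan2(-68.39, -29.59) mod 360° = 246.60° ≈ 247°.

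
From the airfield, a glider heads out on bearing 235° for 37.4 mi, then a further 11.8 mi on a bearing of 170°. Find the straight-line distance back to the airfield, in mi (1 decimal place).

Leg 1 (235°, 37.4 mi): east 37.4 sin 235° = -30.64, north 37.4 cos 235° = -21.45
Leg 2 (170°, 11.8 mi): east 11.8 sin 170° = 2.05, north 11.8 cos 170° = -11.62
Net: -28.59 east, -33.07 north. Distance = √((-28.59)² + (-33.07)²) = 43.715 mi.

43.7 mi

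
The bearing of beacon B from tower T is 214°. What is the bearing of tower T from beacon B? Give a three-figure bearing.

034°

Back-bearing = 214° − 180° = 034°.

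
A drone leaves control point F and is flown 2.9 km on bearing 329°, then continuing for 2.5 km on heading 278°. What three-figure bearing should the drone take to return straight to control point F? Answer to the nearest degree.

126°

Leg 1 (329°, 2.9 km): east 2.9 sin 329° = -1.49, north 2.9 cos 329° = 2.49
Leg 2 (278°, 2.5 km): east 2.5 sin 278° = -2.48, north 2.5 cos 278° = 0.35
Net displacement: -3.97 east, 2.83 north. Direction back to start is (3.97, -2.83): bearing = atan2(3.97, -2.83) mod 360° = 125.52° ≈ 126°.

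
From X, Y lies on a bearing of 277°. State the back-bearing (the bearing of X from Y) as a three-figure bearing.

Back-bearing = 277° − 180° = 097°.

097°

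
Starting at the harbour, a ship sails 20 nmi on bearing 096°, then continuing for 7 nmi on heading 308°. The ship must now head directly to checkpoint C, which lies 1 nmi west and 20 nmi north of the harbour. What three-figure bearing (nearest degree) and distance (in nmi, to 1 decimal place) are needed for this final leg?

Leg 1 (096°, 20 nmi): east 20 sin 96° = 19.89, north 20 cos 96° = -2.09
Leg 2 (308°, 7 nmi): east 7 sin 308° = -5.52, north 7 cos 308° = 4.31
Current position: (14.37, 2.22). Target: (-1, 20). Remaining: Δeast = -15.37, Δnorth = 17.78.
Bearing = atan2(-15.37, 17.78) mod 360° = 319.15°; distance = √((-15.37)² + (17.78)²) = 23.506 nmi.

319°, 23.5 nmi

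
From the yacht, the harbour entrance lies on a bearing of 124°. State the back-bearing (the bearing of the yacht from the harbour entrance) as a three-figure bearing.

304°

Back-bearing = 124° + 180° = 304°.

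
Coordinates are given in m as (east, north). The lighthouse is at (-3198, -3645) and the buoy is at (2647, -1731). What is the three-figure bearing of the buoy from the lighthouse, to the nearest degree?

Δeast = 2647 − -3198 = 5845.00; Δnorth = -1731 − -3645 = 1914.00.
Bearing = atan2(Δeast, Δnorth) mod 360° = 71.87° ≈ 072°.

072°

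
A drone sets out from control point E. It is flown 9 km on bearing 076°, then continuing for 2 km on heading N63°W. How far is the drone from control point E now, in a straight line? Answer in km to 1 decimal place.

7.6 km

Leg 1 (076°, 9 km): east 9 sin 76° = 8.73, north 9 cos 76° = 2.18
Leg 2 (N63°W, 2 km): east 2 sin 297° = -1.78, north 2 cos 297° = 0.91
Net: 6.95 east, 3.09 north. Distance = √((6.95)² + (3.09)²) = 7.605 km.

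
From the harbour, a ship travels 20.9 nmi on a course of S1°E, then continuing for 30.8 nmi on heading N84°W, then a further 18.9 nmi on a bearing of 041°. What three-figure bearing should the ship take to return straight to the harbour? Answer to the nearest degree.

079°

Leg 1 (S1°E, 20.9 nmi): east 20.9 sin 179° = 0.36, north 20.9 cos 179° = -20.90
Leg 2 (N84°W, 30.8 nmi): east 30.8 sin 276° = -30.63, north 30.8 cos 276° = 3.22
Leg 3 (041°, 18.9 nmi): east 18.9 sin 41° = 12.40, north 18.9 cos 41° = 14.26
Net displacement: -17.87 east, -3.41 north. Direction back to start is (17.87, 3.41): bearing = atan2(17.87, 3.41) mod 360° = 79.18° ≈ 079°.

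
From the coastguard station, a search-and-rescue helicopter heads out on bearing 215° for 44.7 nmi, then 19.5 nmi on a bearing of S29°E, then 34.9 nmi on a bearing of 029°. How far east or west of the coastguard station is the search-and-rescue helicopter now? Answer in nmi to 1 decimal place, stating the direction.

Leg 1 (215°, 44.7 nmi): east 44.7 sin 215° = -25.64, north 44.7 cos 215° = -36.62
Leg 2 (S29°E, 19.5 nmi): east 19.5 sin 151° = 9.45, north 19.5 cos 151° = -17.06
Leg 3 (029°, 34.9 nmi): east 34.9 sin 29° = 16.92, north 34.9 cos 29° = 30.52
Net east component: 0.73 nmi.

0.7 nmi east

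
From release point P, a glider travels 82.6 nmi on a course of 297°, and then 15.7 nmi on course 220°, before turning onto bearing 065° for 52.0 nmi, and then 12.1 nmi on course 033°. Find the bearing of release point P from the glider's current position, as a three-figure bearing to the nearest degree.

Leg 1 (297°, 82.6 nmi): east 82.6 sin 297° = -73.60, north 82.6 cos 297° = 37.50
Leg 2 (220°, 15.7 nmi): east 15.7 sin 220° = -10.09, north 15.7 cos 220° = -12.03
Leg 3 (065°, 52.0 nmi): east 52.0 sin 65° = 47.13, north 52.0 cos 65° = 21.98
Leg 4 (033°, 12.1 nmi): east 12.1 sin 33° = 6.59, north 12.1 cos 33° = 10.15
Net displacement: -29.97 east, 57.60 north. Direction back to start is (29.97, -57.60): bearing = atan2(29.97, -57.60) mod 360° = 152.51° ≈ 153°.

153°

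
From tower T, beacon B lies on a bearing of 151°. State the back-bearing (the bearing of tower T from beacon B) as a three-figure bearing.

331°

Back-bearing = 151° + 180° = 331°.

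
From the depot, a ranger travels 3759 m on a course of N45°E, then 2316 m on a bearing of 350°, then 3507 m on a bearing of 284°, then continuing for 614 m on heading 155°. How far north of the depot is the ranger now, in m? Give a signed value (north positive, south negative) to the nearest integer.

Leg 1 (N45°E, 3759 m): east 3759 sin 45° = 2658.01, north 3759 cos 45° = 2658.01
Leg 2 (350°, 2316 m): east 2316 sin 350° = -402.17, north 2316 cos 350° = 2280.81
Leg 3 (284°, 3507 m): east 3507 sin 284° = -3402.83, north 3507 cos 284° = 848.42
Leg 4 (155°, 614 m): east 614 sin 155° = 259.49, north 614 cos 155° = -556.47
Net north component: 5230.78 m.

5231 m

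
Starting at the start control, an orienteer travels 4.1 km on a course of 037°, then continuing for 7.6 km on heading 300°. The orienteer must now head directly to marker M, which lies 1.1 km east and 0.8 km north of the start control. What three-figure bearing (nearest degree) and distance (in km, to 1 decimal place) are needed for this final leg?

Leg 1 (037°, 4.1 km): east 4.1 sin 37° = 2.47, north 4.1 cos 37° = 3.27
Leg 2 (300°, 7.6 km): east 7.6 sin 300° = -6.58, north 7.6 cos 300° = 3.80
Current position: (-4.11, 7.07). Target: (1.1, 0.8). Remaining: Δeast = 5.21, Δnorth = -6.27.
Bearing = atan2(5.21, -6.27) mod 360° = 140.27°; distance = √((5.21)² + (-6.27)²) = 8.158 km.

140°, 8.2 km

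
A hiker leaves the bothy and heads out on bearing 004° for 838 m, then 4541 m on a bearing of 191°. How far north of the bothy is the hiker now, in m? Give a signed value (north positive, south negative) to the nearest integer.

-3622 m

Leg 1 (004°, 838 m): east 838 sin 4° = 58.46, north 838 cos 4° = 835.96
Leg 2 (191°, 4541 m): east 4541 sin 191° = -866.46, north 4541 cos 191° = -4457.57
Net north component: -3621.61 m.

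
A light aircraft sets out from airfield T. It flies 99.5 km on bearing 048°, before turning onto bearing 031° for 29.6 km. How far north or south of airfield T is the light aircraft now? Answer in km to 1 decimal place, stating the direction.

Leg 1 (048°, 99.5 km): east 99.5 sin 48° = 73.94, north 99.5 cos 48° = 66.58
Leg 2 (031°, 29.6 km): east 29.6 sin 31° = 15.25, north 29.6 cos 31° = 25.37
Net north component: 91.95 km.

92.0 km north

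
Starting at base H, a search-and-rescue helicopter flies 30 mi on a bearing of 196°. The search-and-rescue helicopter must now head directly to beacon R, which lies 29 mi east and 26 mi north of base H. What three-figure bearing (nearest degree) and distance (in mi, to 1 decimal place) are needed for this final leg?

034°, 66.3 mi

Leg 1 (196°, 30 mi): east 30 sin 196° = -8.27, north 30 cos 196° = -28.84
Current position: (-8.27, -28.84). Target: (29, 26). Remaining: Δeast = 37.27, Δnorth = 54.84.
Bearing = atan2(37.27, 54.84) mod 360° = 34.20°; distance = √((37.27)² + (54.84)²) = 66.304 mi.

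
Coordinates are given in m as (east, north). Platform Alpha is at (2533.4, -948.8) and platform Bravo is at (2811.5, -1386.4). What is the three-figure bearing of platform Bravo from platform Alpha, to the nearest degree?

148°

Δeast = 2811.5 − 2533.4 = 278.10; Δnorth = -1386.4 − -948.8 = -437.60.
Bearing = atan2(Δeast, Δnorth) mod 360° = 147.56° ≈ 148°.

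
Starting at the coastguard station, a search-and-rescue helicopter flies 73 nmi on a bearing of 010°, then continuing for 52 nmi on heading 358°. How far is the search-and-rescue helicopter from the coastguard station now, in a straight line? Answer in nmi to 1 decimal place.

124.3 nmi

Leg 1 (010°, 73 nmi): east 73 sin 10° = 12.68, north 73 cos 10° = 71.89
Leg 2 (358°, 52 nmi): east 52 sin 358° = -1.81, north 52 cos 358° = 51.97
Net: 10.86 east, 123.86 north. Distance = √((10.86)² + (123.86)²) = 124.335 nmi.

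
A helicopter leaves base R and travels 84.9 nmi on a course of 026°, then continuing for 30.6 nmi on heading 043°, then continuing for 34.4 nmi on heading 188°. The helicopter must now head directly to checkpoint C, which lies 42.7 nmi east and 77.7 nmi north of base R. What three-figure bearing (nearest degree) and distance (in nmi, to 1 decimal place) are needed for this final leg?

Leg 1 (026°, 84.9 nmi): east 84.9 sin 26° = 37.22, north 84.9 cos 26° = 76.31
Leg 2 (043°, 30.6 nmi): east 30.6 sin 43° = 20.87, north 30.6 cos 43° = 22.38
Leg 3 (188°, 34.4 nmi): east 34.4 sin 188° = -4.79, north 34.4 cos 188° = -34.07
Current position: (53.30, 64.62). Target: (42.7, 77.7). Remaining: Δeast = -10.60, Δnorth = 13.08.
Bearing = atan2(-10.60, 13.08) mod 360° = 320.98°; distance = √((-10.60)² + (13.08)²) = 16.834 nmi.

321°, 16.8 nmi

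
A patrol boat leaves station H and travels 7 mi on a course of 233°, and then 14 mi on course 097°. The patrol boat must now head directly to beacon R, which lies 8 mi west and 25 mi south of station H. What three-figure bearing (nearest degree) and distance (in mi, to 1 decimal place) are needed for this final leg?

221°, 25.1 mi

Leg 1 (233°, 7 mi): east 7 sin 233° = -5.59, north 7 cos 233° = -4.21
Leg 2 (097°, 14 mi): east 14 sin 97° = 13.90, north 14 cos 97° = -1.71
Current position: (8.31, -5.92). Target: (-8, -25). Remaining: Δeast = -16.31, Δnorth = -19.08.
Bearing = atan2(-16.31, -19.08) mod 360° = 220.51°; distance = √((-16.31)² + (-19.08)²) = 25.099 mi.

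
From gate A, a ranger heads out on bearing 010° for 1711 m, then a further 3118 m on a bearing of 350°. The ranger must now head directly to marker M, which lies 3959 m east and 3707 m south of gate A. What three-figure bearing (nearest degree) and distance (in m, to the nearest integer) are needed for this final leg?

Leg 1 (010°, 1711 m): east 1711 sin 10° = 297.11, north 1711 cos 10° = 1685.01
Leg 2 (350°, 3118 m): east 3118 sin 350° = -541.44, north 3118 cos 350° = 3070.63
Current position: (-244.32, 4755.64). Target: (3959, -3707). Remaining: Δeast = 4203.32, Δnorth = -8462.64.
Bearing = atan2(4203.32, -8462.64) mod 360° = 153.59°; distance = √((4203.32)² + (-8462.64)²) = 9449.029 m.

154°, 9449 m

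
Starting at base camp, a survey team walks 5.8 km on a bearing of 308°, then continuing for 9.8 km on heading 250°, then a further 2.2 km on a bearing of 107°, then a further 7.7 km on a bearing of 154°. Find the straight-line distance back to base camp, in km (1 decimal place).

Leg 1 (308°, 5.8 km): east 5.8 sin 308° = -4.57, north 5.8 cos 308° = 3.57
Leg 2 (250°, 9.8 km): east 9.8 sin 250° = -9.21, north 9.8 cos 250° = -3.35
Leg 3 (107°, 2.2 km): east 2.2 sin 107° = 2.10, north 2.2 cos 107° = -0.64
Leg 4 (154°, 7.7 km): east 7.7 sin 154° = 3.38, north 7.7 cos 154° = -6.92
Net: -8.30 east, -7.34 north. Distance = √((-8.30)² + (-7.34)²) = 11.083 km.

11.1 km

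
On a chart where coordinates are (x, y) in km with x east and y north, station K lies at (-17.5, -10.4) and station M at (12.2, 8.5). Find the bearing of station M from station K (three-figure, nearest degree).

058°

Δeast = 12.2 − -17.5 = 29.70; Δnorth = 8.5 − -10.4 = 18.90.
Bearing = atan2(Δeast, Δnorth) mod 360° = 57.53° ≈ 058°.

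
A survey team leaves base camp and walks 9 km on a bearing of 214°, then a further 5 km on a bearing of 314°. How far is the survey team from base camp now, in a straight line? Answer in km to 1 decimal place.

9.5 km

Leg 1 (214°, 9 km): east 9 sin 214° = -5.03, north 9 cos 214° = -7.46
Leg 2 (314°, 5 km): east 5 sin 314° = -3.60, north 5 cos 314° = 3.47
Net: -8.63 east, -3.99 north. Distance = √((-8.63)² + (-3.99)²) = 9.506 km.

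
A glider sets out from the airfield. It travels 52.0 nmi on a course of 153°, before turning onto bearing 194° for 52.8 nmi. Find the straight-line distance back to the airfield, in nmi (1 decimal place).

Leg 1 (153°, 52.0 nmi): east 52.0 sin 153° = 23.61, north 52.0 cos 153° = -46.33
Leg 2 (194°, 52.8 nmi): east 52.8 sin 194° = -12.77, north 52.8 cos 194° = -51.23
Net: 10.83 east, -97.56 north. Distance = √((10.83)² + (-97.56)²) = 98.164 nmi.

98.2 nmi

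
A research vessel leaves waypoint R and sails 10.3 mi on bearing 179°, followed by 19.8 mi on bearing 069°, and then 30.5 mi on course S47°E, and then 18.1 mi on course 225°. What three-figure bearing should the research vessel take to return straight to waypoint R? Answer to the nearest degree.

Leg 1 (179°, 10.3 mi): east 10.3 sin 179° = 0.18, north 10.3 cos 179° = -10.30
Leg 2 (069°, 19.8 mi): east 19.8 sin 69° = 18.48, north 19.8 cos 69° = 7.10
Leg 3 (S47°E, 30.5 mi): east 30.5 sin 133° = 22.31, north 30.5 cos 133° = -20.80
Leg 4 (225°, 18.1 mi): east 18.1 sin 225° = -12.80, north 18.1 cos 225° = -12.80
Net displacement: 28.17 east, -36.80 north. Direction back to start is (-28.17, 36.80): bearing = atan2(-28.17, 36.80) mod 360° = 322.57° ≈ 323°.

323°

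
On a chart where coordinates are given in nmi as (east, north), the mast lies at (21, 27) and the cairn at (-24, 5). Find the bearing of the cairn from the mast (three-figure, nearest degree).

Δeast = -24 − 21 = -45.00; Δnorth = 5 − 27 = -22.00.
Bearing = atan2(Δeast, Δnorth) mod 360° = 243.95° ≈ 244°.

244°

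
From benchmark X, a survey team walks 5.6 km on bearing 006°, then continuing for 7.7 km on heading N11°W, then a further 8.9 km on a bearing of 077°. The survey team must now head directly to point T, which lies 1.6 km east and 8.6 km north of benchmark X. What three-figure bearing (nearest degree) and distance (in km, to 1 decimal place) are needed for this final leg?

223°, 9.0 km

Leg 1 (006°, 5.6 km): east 5.6 sin 6° = 0.59, north 5.6 cos 6° = 5.57
Leg 2 (N11°W, 7.7 km): east 7.7 sin 349° = -1.47, north 7.7 cos 349° = 7.56
Leg 3 (077°, 8.9 km): east 8.9 sin 77° = 8.67, north 8.9 cos 77° = 2.00
Current position: (7.79, 15.13). Target: (1.6, 8.6). Remaining: Δeast = -6.19, Δnorth = -6.53.
Bearing = atan2(-6.19, -6.53) mod 360° = 223.46°; distance = √((-6.19)² + (-6.53)²) = 8.996 km.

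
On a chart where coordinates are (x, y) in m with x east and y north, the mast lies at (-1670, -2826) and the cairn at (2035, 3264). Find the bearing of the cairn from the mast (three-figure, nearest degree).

031°

Δeast = 2035 − -1670 = 3705.00; Δnorth = 3264 − -2826 = 6090.00.
Bearing = atan2(Δeast, Δnorth) mod 360° = 31.32° ≈ 031°.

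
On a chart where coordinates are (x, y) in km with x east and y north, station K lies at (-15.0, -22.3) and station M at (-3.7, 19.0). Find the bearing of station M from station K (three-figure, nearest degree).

015°

Δeast = -3.7 − -15.0 = 11.30; Δnorth = 19.0 − -22.3 = 41.30.
Bearing = atan2(Δeast, Δnorth) mod 360° = 15.30° ≈ 015°.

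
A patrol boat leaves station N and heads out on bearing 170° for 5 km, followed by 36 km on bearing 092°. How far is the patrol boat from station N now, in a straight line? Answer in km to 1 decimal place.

Leg 1 (170°, 5 km): east 5 sin 170° = 0.87, north 5 cos 170° = -4.92
Leg 2 (092°, 36 km): east 36 sin 92° = 35.98, north 36 cos 92° = -1.26
Net: 36.85 east, -6.18 north. Distance = √((36.85)² + (-6.18)²) = 37.361 km.

37.4 km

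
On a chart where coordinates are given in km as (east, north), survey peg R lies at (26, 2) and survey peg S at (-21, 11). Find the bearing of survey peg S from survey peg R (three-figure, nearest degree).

281°

Δeast = -21 − 26 = -47.00; Δnorth = 11 − 2 = 9.00.
Bearing = atan2(Δeast, Δnorth) mod 360° = 280.84° ≈ 281°.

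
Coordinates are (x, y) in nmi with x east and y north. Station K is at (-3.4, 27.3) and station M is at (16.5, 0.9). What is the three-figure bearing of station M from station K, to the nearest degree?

143°

Δeast = 16.5 − -3.4 = 19.90; Δnorth = 0.9 − 27.3 = -26.40.
Bearing = atan2(Δeast, Δnorth) mod 360° = 142.99° ≈ 143°.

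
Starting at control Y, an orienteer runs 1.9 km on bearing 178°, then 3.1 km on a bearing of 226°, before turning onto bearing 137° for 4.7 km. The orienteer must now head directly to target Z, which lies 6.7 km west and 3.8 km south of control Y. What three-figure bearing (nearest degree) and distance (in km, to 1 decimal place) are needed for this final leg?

Leg 1 (178°, 1.9 km): east 1.9 sin 178° = 0.07, north 1.9 cos 178° = -1.90
Leg 2 (226°, 3.1 km): east 3.1 sin 226° = -2.23, north 3.1 cos 226° = -2.15
Leg 3 (137°, 4.7 km): east 4.7 sin 137° = 3.21, north 4.7 cos 137° = -3.44
Current position: (1.04, -7.49). Target: (-6.7, -3.8). Remaining: Δeast = -7.74, Δnorth = 3.69.
Bearing = atan2(-7.74, 3.69) mod 360° = 295.48°; distance = √((-7.74)² + (3.69)²) = 8.576 km.

295°, 8.6 km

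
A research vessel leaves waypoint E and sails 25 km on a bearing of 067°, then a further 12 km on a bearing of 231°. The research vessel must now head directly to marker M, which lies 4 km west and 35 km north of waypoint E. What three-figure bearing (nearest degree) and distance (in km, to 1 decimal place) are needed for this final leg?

Leg 1 (067°, 25 km): east 25 sin 67° = 23.01, north 25 cos 67° = 9.77
Leg 2 (231°, 12 km): east 12 sin 231° = -9.33, north 12 cos 231° = -7.55
Current position: (13.69, 2.22). Target: (-4, 35). Remaining: Δeast = -17.69, Δnorth = 32.78.
Bearing = atan2(-17.69, 32.78) mod 360° = 331.65°; distance = √((-17.69)² + (32.78)²) = 37.250 km.

332°, 37.3 km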